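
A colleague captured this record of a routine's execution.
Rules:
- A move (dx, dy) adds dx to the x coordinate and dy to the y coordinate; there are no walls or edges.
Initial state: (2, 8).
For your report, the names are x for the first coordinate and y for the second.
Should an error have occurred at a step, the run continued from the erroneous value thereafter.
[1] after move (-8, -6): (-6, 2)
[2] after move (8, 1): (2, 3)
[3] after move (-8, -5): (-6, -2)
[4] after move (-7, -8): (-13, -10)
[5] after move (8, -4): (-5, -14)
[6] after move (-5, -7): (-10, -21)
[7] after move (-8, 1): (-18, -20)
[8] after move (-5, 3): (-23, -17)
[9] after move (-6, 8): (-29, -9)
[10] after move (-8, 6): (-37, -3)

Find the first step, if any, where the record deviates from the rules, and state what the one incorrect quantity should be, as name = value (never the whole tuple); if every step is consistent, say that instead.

no error

Recomputing the run from the initial state:
step 1: x = -6, y = 2
step 2: x = 2, y = 3
step 3: x = -6, y = -2
step 4: x = -13, y = -10
step 5: x = -5, y = -14
step 6: x = -10, y = -21
step 7: x = -18, y = -20
step 8: x = -23, y = -17
step 9: x = -29, y = -9
step 10: x = -37, y = -3
This matches the record at every step.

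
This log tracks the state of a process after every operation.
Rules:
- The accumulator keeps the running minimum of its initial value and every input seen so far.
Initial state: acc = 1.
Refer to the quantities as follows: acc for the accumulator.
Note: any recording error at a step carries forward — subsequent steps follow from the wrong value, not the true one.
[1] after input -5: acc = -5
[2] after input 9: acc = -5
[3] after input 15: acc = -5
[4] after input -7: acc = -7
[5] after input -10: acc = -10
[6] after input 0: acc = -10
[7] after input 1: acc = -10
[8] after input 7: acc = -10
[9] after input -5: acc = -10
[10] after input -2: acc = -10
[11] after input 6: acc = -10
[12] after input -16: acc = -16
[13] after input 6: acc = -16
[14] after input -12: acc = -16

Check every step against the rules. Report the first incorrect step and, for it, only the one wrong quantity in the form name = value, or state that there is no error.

Step 1: acc = min(1, -5) = -5 — matches.
Step 2: acc = min(-5, 9) = -5 — in agreement.
Step 3: acc = min(-5, 15) = -5 — matches.
Step 4: acc = min(-5, -7) = -7 — matches.
Step 5: acc = min(-7, -10) = -10 — consistent with the log.
Step 6: acc = min(-10, 0) = -10 — agrees with the log.
Step 7: acc = min(-10, 1) = -10 — no discrepancy.
Step 8: acc = min(-10, 7) = -10 — checks out.
Step 9: acc = min(-10, -5) = -10 — exactly as logged.
Step 10: acc = min(-10, -2) = -10 — matches.
Step 11: acc = min(-10, 6) = -10 — checks out.
Step 12: acc = min(-10, -16) = -16 — verified.
Step 13: acc = min(-16, 6) = -16 — exactly as logged.
Step 14: acc = min(-16, -12) = -16 — consistent with the log.
Nothing is out of place; the run is error-free.

no error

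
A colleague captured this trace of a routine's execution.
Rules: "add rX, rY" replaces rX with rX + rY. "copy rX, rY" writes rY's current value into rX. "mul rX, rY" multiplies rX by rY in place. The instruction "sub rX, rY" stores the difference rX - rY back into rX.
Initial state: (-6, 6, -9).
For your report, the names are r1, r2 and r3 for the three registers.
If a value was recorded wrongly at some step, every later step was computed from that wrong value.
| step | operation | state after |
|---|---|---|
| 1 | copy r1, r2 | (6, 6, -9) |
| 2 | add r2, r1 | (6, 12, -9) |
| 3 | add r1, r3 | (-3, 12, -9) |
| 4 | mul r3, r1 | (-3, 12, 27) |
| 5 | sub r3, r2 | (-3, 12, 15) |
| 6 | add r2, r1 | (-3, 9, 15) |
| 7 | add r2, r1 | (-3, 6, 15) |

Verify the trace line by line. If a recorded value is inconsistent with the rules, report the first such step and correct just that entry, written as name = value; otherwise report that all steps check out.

Step 1: r1 = 6 — exactly as logged.
Step 2: r2 = 6 + 6 = 12 — consistent with the trace.
Step 3: r1 = 6 + -9 = -3 — confirmed correct.
Step 4: r3 = -9 * -3 = 27 — consistent with the trace.
Step 5: r3 = 27 - 12 = 15 — confirmed correct.
Step 6: r2 = 12 + -3 = 9 — matches.
Step 7: r2 = 9 + -3 = 6 — confirmed correct.
The whole run recomputes cleanly — no discrepancies.

no error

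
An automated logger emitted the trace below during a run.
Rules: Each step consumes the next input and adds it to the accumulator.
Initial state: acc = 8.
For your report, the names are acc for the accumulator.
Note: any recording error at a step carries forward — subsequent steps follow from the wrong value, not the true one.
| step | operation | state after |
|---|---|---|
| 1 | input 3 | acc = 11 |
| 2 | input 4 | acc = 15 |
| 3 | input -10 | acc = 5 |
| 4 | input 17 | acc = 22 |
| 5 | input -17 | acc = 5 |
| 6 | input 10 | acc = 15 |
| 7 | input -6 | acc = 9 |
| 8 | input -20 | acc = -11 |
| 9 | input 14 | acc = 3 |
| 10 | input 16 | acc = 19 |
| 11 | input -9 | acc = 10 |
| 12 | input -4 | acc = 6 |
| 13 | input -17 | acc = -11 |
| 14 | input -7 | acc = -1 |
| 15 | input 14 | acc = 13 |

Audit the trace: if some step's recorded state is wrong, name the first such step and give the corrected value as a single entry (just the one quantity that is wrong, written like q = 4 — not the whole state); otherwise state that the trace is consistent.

Recomputing the run from the initial state:
step 1: acc = 11
step 2: acc = 15
step 3: acc = 5
step 4: acc = 22
step 5: acc = 5
step 6: acc = 15
step 7: acc = 9
step 8: acc = -11
step 9: acc = 3
step 10: acc = 19
step 11: acc = 10
step 12: acc = 6
step 13: acc = -11
step 14: acc = -18
step 15: acc = -4
The first disagreement with the trace is at step 14, where the value should be acc = -18.

step 14, acc = -18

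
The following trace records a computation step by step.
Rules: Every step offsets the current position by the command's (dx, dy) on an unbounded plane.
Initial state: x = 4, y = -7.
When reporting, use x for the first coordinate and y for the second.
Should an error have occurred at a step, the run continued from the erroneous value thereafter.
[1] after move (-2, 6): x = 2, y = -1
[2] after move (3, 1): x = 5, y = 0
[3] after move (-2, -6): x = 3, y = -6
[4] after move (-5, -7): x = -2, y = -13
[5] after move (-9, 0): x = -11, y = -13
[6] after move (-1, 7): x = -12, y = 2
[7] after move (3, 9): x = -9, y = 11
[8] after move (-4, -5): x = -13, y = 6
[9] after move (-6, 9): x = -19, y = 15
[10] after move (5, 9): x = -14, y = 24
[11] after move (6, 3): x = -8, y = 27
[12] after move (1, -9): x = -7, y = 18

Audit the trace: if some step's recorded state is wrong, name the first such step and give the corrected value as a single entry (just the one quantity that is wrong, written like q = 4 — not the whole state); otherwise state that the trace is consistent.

step 6, y = -6

Recomputing the run from the initial state:
step 1: x = 2, y = -1
step 2: x = 5, y = 0
step 3: x = 3, y = -6
step 4: x = -2, y = -13
step 5: x = -11, y = -13
step 6: x = -12, y = -6
step 7: x = -9, y = 3
step 8: x = -13, y = -2
step 9: x = -19, y = 7
step 10: x = -14, y = 16
step 11: x = -8, y = 19
step 12: x = -7, y = 10
The first disagreement with the trace is at step 6, where the value should be y = -6.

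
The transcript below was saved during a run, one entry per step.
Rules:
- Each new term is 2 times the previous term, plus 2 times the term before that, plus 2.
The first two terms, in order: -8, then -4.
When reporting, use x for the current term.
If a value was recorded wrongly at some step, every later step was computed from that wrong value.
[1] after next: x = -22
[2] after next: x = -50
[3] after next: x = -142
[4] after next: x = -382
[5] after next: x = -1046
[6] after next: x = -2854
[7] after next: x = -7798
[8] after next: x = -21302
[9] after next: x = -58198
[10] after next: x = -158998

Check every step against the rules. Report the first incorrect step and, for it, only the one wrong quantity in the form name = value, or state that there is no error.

Step 1: x = 2*(-4) + (2)*(-8) + (2) = -22 — same as recorded.
Step 2: x = 2*(-22) + (2)*(-4) + (2) = -50 — in agreement.
Step 3: x = 2*(-50) + (2)*(-22) + (2) = -142 — exactly as logged.
Step 4: x = 2*(-142) + (2)*(-50) + (2) = -382 — same as recorded.
Step 5: x = 2*(-382) + (2)*(-142) + (2) = -1046 — no discrepancy.
Step 6: x = 2*(-1046) + (2)*(-382) + (2) = -2854 — confirmed correct.
Step 7: x = 2*(-2854) + (2)*(-1046) + (2) = -7798 — checks out.
Step 8: x = 2*(-7798) + (2)*(-2854) + (2) = -21302 — same as recorded.
Step 9: x = 2*(-21302) + (2)*(-7798) + (2) = -58198 — same as recorded.
Step 10: x = 2*(-58198) + (2)*(-21302) + (2) = -158998 — confirmed correct.
Each recorded entry agrees with the recomputation.

no error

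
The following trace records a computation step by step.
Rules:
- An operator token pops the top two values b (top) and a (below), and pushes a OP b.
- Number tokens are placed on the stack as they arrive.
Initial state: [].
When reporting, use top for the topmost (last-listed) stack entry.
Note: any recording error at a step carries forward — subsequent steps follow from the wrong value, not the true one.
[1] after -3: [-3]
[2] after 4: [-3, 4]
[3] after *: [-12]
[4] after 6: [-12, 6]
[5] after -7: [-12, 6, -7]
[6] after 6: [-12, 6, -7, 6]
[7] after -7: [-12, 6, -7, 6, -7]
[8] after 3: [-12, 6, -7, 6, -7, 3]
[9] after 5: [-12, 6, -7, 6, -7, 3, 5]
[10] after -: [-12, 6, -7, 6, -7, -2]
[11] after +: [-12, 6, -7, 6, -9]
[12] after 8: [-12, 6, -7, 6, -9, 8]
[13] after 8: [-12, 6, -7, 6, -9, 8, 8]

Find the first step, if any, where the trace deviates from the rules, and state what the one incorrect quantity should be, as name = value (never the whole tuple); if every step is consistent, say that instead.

no error

Step 1: push -3: top = -3 — in agreement.
Step 2: push 4: top = 4 — exactly as logged.
Step 3: -3 * 4 = -12 — same as recorded.
Step 4: push 6: top = 6 — consistent with the trace.
Step 5: push -7: top = -7 — checks out.
Step 6: push 6: top = 6 — exactly as logged.
Step 7: push -7: top = -7 — no discrepancy.
Step 8: push 3: top = 3 — matches.
Step 9: push 5: top = 5 — confirmed correct.
Step 10: 3 - 5 = -2 — consistent with the trace.
Step 11: -7 + -2 = -9 — agrees with the trace.
Step 12: push 8: top = 8 — confirmed correct.
Step 13: push 8: top = 8 — verified.
Every step is consistent.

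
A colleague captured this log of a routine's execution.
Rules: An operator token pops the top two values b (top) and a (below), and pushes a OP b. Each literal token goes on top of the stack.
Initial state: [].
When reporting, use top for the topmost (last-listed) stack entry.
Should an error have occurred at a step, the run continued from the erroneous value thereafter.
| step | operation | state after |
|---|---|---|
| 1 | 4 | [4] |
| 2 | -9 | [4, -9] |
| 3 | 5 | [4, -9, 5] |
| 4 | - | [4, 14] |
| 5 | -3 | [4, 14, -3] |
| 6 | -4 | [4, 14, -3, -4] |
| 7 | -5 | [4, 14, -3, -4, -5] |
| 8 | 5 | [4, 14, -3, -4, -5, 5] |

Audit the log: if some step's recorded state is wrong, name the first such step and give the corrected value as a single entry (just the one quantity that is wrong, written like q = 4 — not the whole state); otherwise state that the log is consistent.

step 1: push 4: top = 4 -> consistent with the log
step 2: push -9: top = -9 -> same as recorded
step 3: push 5: top = 5 -> in agreement
step 4: -9 - 5 = -14 -> first mismatch against the log
First incorrect step: 4; the correct value is top = -14.

step 4, top = -14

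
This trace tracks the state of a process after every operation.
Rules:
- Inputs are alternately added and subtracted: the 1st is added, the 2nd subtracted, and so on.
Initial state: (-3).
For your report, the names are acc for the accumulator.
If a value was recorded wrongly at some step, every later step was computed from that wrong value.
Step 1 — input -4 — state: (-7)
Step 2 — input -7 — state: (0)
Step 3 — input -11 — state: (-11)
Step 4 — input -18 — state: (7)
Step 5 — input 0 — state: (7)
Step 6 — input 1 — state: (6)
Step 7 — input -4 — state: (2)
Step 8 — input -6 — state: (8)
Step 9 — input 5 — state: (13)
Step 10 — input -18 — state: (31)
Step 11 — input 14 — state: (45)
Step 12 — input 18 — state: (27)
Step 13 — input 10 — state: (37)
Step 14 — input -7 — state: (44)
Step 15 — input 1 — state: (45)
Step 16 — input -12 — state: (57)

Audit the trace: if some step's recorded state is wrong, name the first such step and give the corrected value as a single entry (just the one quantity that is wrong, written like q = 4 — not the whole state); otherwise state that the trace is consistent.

1. acc = -3 + -4 = -7 (consistent with the trace)
2. acc = -7 - -7 = 0 (verified)
3. acc = 0 + -11 = -11 (verified)
4. acc = -11 - -18 = 7 (consistent with the trace)
5. acc = 7 + 0 = 7 (no discrepancy)
6. acc = 7 - 1 = 6 (checks out)
7. acc = 6 + -4 = 2 (exactly as logged)
8. acc = 2 - -6 = 8 (same as recorded)
9. acc = 8 + 5 = 13 (in agreement)
10. acc = 13 - -18 = 31 (no discrepancy)
11. acc = 31 + 14 = 45 (matches)
12. acc = 45 - 18 = 27 (consistent with the trace)
13. acc = 27 + 10 = 37 (agrees with the trace)
14. acc = 37 - -7 = 44 (same as recorded)
15. acc = 44 + 1 = 45 (confirmed correct)
16. acc = 45 - -12 = 57 (exactly as logged)
The recomputation confirms every line.

no error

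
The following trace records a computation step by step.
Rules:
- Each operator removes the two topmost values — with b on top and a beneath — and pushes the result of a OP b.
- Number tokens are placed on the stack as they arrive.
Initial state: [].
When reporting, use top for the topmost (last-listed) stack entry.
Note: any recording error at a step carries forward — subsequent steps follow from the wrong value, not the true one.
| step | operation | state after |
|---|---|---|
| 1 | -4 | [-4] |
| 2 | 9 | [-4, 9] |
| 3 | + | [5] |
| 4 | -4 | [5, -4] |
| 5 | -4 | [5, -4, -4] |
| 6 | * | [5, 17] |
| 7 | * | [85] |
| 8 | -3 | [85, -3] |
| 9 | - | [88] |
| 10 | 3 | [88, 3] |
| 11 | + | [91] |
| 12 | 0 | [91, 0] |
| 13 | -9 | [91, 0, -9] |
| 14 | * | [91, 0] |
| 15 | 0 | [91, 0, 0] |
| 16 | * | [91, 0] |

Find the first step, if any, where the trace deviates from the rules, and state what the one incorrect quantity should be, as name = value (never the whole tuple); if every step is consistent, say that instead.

step 1: push -4: top = -4 -> same as recorded
step 2: push 9: top = 9 -> consistent with the trace
step 3: -4 + 9 = 5 -> agrees with the trace
step 4: push -4: top = -4 -> confirmed correct
step 5: push -4: top = -4 -> confirmed correct
step 6: -4 * -4 = 16 -> the trace has a different value
The earliest wrong entry is at step 6: it should read top = 16.

step 6, top = 16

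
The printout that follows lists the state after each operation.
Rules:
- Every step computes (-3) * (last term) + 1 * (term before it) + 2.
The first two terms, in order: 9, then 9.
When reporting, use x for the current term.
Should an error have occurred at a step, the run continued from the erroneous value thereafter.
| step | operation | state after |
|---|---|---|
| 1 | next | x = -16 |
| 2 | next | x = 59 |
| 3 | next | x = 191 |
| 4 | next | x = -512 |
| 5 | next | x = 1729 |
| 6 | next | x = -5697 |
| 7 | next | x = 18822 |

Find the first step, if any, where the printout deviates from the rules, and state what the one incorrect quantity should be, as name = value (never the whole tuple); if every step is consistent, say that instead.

Recomputing the run from the initial state:
step 1: x = -16
step 2: x = 59
step 3: x = -191
step 4: x = 634
step 5: x = -2091
step 6: x = 6909
step 7: x = -22816
The first disagreement with the printout is at step 3, where the value should be x = -191.

step 3, x = -191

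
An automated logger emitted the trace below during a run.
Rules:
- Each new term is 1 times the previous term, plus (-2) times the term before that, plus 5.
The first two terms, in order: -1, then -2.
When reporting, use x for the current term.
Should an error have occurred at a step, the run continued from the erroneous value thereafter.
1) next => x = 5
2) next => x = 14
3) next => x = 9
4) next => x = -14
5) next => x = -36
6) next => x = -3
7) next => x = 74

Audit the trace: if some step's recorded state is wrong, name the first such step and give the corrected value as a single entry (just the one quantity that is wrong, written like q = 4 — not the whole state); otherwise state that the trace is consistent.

Step 1: x = 1*(-2) + (-2)*(-1) + (5) = 5 — in agreement.
Step 2: x = 1*(5) + (-2)*(-2) + (5) = 14 — agrees with the trace.
Step 3: x = 1*(14) + (-2)*(5) + (5) = 9 — exactly as logged.
Step 4: x = 1*(9) + (-2)*(14) + (5) = -14 — verified.
Step 5: x = 1*(-14) + (-2)*(9) + (5) = -27 — the trace disagrees here.
That makes step 5 the first incorrect line — x = -27 is what it should show.

step 5, x = -27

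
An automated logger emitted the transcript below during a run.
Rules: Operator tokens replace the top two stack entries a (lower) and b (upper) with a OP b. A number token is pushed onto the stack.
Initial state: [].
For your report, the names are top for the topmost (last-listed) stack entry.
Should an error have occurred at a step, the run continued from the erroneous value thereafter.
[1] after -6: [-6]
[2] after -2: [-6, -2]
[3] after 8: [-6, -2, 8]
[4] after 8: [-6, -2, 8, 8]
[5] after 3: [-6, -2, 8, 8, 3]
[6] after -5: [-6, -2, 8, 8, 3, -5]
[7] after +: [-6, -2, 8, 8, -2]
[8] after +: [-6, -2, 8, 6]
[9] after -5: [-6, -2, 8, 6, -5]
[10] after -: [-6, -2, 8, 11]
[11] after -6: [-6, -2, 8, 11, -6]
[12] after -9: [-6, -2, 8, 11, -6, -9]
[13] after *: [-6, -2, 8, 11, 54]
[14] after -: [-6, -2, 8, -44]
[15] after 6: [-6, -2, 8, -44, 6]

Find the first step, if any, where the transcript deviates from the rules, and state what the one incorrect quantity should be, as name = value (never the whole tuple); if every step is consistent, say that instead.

Recomputing the run from the initial state:
step 1: [-6]
step 2: [-6, -2]
step 3: [-6, -2, 8]
step 4: [-6, -2, 8, 8]
step 5: [-6, -2, 8, 8, 3]
step 6: [-6, -2, 8, 8, 3, -5]
step 7: [-6, -2, 8, 8, -2]
step 8: [-6, -2, 8, 6]
step 9: [-6, -2, 8, 6, -5]
step 10: [-6, -2, 8, 11]
step 11: [-6, -2, 8, 11, -6]
step 12: [-6, -2, 8, 11, -6, -9]
step 13: [-6, -2, 8, 11, 54]
step 14: [-6, -2, 8, -43]
step 15: [-6, -2, 8, -43, 6]
The first disagreement with the transcript is at step 14, where the value should be top = -43.

step 14, top = -43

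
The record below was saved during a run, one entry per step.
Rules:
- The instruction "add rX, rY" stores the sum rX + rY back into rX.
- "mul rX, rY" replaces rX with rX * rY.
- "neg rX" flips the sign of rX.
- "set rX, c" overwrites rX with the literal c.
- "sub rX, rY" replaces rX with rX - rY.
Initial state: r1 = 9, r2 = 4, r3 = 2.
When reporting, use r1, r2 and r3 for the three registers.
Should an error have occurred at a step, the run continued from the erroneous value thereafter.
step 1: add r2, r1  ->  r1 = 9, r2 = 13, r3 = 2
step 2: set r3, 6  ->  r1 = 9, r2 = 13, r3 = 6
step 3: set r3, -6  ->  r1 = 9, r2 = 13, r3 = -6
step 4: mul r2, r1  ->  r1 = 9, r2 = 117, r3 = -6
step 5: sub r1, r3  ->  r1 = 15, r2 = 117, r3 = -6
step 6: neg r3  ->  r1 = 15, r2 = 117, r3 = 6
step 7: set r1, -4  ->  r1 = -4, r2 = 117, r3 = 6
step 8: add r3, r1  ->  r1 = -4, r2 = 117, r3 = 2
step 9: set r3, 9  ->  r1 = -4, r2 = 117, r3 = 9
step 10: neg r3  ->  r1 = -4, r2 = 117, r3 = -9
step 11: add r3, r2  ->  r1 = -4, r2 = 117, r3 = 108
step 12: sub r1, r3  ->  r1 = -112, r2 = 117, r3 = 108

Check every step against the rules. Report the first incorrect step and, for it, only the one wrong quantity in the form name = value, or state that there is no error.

Recomputing the run from the initial state:
step 1: r1 = 9, r2 = 13, r3 = 2
step 2: r1 = 9, r2 = 13, r3 = 6
step 3: r1 = 9, r2 = 13, r3 = -6
step 4: r1 = 9, r2 = 117, r3 = -6
step 5: r1 = 15, r2 = 117, r3 = -6
step 6: r1 = 15, r2 = 117, r3 = 6
step 7: r1 = -4, r2 = 117, r3 = 6
step 8: r1 = -4, r2 = 117, r3 = 2
step 9: r1 = -4, r2 = 117, r3 = 9
step 10: r1 = -4, r2 = 117, r3 = -9
step 11: r1 = -4, r2 = 117, r3 = 108
step 12: r1 = -112, r2 = 117, r3 = 108
This matches the record at every step.

no error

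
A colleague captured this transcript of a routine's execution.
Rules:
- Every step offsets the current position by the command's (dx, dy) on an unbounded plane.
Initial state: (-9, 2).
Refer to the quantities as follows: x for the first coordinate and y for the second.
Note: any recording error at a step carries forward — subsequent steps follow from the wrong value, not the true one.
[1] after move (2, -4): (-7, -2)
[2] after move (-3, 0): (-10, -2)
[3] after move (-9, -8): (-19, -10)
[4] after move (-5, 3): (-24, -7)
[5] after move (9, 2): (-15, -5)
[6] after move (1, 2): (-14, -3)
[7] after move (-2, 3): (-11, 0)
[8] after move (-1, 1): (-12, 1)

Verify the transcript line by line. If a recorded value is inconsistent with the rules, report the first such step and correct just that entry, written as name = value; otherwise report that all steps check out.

step 7, x = -16

Recomputing the run from the initial state:
step 1: x = -7, y = -2
step 2: x = -10, y = -2
step 3: x = -19, y = -10
step 4: x = -24, y = -7
step 5: x = -15, y = -5
step 6: x = -14, y = -3
step 7: x = -16, y = 0
step 8: x = -17, y = 1
The first disagreement with the transcript is at step 7, where the value should be x = -16.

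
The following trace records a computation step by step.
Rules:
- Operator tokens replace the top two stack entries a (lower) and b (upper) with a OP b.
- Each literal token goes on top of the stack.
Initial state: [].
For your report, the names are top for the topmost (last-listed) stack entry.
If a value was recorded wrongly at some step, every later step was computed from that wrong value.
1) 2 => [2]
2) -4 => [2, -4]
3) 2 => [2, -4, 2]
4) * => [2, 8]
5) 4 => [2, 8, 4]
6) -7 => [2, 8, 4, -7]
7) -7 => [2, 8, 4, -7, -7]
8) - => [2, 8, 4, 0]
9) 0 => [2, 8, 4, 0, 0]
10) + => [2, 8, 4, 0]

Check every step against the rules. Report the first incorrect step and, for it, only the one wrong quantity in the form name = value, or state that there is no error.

1. push 2: top = 2 (exactly as logged)
2. push -4: top = -4 (checks out)
3. push 2: top = 2 (no discrepancy)
4. -4 * 2 = -8 (first mismatch against the trace)
Step 4 is the first one off; corrected, top = -8.

step 4, top = -8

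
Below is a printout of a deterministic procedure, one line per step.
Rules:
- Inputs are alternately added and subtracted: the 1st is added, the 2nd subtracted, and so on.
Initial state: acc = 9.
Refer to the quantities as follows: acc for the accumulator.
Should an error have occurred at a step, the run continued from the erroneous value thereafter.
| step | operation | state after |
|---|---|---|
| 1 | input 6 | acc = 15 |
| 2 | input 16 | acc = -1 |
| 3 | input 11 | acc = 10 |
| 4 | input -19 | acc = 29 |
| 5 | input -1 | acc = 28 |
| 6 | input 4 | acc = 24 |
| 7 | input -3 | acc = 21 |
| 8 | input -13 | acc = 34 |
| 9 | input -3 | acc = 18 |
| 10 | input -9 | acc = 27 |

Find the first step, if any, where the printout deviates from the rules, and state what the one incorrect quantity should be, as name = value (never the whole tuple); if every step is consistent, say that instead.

step 9, acc = 31

Recomputing the run from the initial state:
step 1: acc = 15
step 2: acc = -1
step 3: acc = 10
step 4: acc = 29
step 5: acc = 28
step 6: acc = 24
step 7: acc = 21
step 8: acc = 34
step 9: acc = 31
step 10: acc = 40
The first disagreement with the printout is at step 9, where the value should be acc = 31.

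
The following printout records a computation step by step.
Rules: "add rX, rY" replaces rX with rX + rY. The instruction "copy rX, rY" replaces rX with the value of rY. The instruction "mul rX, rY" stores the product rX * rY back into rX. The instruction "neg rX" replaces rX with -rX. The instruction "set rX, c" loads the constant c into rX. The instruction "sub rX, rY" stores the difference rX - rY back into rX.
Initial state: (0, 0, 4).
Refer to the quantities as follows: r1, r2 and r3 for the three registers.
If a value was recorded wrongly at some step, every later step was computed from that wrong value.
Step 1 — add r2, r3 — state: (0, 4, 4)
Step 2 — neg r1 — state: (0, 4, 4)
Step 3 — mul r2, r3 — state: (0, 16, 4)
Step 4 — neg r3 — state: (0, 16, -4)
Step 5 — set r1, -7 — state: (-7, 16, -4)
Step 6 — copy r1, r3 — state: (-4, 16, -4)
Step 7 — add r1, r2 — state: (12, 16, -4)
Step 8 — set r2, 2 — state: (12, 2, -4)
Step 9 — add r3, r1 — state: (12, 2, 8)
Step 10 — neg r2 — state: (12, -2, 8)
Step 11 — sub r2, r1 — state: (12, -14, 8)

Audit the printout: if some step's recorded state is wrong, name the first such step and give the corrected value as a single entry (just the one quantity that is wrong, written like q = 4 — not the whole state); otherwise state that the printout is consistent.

no error

step 1: r2 = 0 + 4 = 4 -> verified
step 2: r1 = -(0) = 0 -> matches
step 3: r2 = 4 * 4 = 16 -> verified
step 4: r3 = -(4) = -4 -> exactly as logged
step 5: r1 = -7 -> matches
step 6: r1 = -4 -> exactly as logged
step 7: r1 = -4 + 16 = 12 -> no discrepancy
step 8: r2 = 2 -> confirmed correct
step 9: r3 = -4 + 12 = 8 -> matches
step 10: r2 = -(2) = -2 -> same as recorded
step 11: r2 = -2 - 12 = -14 -> checks out
All steps check out; nothing to correct.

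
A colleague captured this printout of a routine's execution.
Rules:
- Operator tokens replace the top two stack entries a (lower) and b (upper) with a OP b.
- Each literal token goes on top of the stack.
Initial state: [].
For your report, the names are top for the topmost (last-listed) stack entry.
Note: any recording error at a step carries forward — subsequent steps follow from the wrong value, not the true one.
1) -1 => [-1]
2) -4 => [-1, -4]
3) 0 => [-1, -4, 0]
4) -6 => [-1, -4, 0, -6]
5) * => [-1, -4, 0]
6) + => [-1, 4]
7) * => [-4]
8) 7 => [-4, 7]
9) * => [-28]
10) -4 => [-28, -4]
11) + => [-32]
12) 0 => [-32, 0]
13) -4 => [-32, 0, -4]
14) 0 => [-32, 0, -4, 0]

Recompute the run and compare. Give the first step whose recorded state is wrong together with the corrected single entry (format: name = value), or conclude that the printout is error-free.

step 6, top = -4

Step 1: push -1: top = -1 — confirmed correct.
Step 2: push -4: top = -4 — matches.
Step 3: push 0: top = 0 — in agreement.
Step 4: push -6: top = -6 — exactly as logged.
Step 5: 0 * -6 = 0 — same as recorded.
Step 6: -4 + 0 = -4 — not what was recorded.
The earliest wrong entry is at step 6: it should read top = -4.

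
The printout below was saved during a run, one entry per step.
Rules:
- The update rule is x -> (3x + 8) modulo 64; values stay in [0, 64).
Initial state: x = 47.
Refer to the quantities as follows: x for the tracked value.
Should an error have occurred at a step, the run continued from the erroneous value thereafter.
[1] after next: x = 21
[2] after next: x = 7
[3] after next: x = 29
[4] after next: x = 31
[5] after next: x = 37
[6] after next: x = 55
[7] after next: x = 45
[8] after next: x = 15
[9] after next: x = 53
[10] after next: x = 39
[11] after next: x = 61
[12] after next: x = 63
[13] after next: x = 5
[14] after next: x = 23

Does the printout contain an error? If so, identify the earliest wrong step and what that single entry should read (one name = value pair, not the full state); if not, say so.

no error

Recomputing the run from the initial state:
step 1: x = 21
step 2: x = 7
step 3: x = 29
step 4: x = 31
step 5: x = 37
step 6: x = 55
step 7: x = 45
step 8: x = 15
step 9: x = 53
step 10: x = 39
step 11: x = 61
step 12: x = 63
step 13: x = 5
step 14: x = 23
This matches the printout at every step.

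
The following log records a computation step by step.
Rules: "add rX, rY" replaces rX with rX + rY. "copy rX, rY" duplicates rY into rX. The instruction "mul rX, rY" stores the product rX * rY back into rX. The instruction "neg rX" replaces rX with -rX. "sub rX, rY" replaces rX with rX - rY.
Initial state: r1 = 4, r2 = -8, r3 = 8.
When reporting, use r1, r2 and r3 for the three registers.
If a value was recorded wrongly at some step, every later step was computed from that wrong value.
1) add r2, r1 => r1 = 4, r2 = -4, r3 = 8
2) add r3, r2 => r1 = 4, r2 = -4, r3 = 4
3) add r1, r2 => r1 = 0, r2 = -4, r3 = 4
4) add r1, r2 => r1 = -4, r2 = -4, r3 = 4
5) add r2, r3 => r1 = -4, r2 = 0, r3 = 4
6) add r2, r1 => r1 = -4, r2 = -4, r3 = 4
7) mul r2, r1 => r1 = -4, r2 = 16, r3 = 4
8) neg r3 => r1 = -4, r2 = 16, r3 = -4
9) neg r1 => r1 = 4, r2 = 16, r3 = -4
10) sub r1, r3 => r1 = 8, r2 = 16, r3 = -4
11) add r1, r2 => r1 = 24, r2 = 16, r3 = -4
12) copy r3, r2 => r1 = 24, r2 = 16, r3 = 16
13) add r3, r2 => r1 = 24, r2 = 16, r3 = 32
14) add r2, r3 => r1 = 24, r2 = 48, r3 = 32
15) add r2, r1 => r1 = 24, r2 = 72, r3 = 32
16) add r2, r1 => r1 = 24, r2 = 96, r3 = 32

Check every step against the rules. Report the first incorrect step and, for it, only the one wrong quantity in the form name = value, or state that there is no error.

step 1: r2 = -8 + 4 = -4 -> confirmed correct
step 2: r3 = 8 + -4 = 4 -> same as recorded
step 3: r1 = 4 + -4 = 0 -> consistent with the log
step 4: r1 = 0 + -4 = -4 -> no discrepancy
step 5: r2 = -4 + 4 = 0 -> same as recorded
step 6: r2 = 0 + -4 = -4 -> matches
step 7: r2 = -4 * -4 = 16 -> confirmed correct
step 8: r3 = -(4) = -4 -> confirmed correct
step 9: r1 = -(-4) = 4 -> in agreement
step 10: r1 = 4 - -4 = 8 -> checks out
step 11: r1 = 8 + 16 = 24 -> exactly as logged
step 12: r3 = 16 -> same as recorded
step 13: r3 = 16 + 16 = 32 -> exactly as logged
step 14: r2 = 16 + 32 = 48 -> no discrepancy
step 15: r2 = 48 + 24 = 72 -> consistent with the log
step 16: r2 = 72 + 24 = 96 -> in agreement
No step deviates from the rules.

no error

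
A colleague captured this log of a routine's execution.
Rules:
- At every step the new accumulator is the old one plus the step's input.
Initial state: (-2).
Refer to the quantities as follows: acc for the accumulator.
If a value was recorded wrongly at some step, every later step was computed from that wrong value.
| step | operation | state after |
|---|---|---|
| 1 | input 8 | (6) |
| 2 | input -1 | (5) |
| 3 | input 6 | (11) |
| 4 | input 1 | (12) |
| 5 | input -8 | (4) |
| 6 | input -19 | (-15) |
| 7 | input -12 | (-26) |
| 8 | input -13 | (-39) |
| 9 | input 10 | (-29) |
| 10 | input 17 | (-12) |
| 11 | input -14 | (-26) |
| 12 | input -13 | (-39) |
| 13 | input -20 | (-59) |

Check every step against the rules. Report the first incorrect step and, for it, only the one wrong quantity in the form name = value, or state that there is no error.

Step 1: acc = -2 + 8 = 6 — consistent with the log.
Step 2: acc = 6 + -1 = 5 — checks out.
Step 3: acc = 5 + 6 = 11 — no discrepancy.
Step 4: acc = 11 + 1 = 12 — agrees with the log.
Step 5: acc = 12 + -8 = 4 — no discrepancy.
Step 6: acc = 4 + -19 = -15 — verified.
Step 7: acc = -15 + -12 = -27 — the recorded entry deviates here.
The audit stops at step 7: the recorded entry is wrong and should be acc = -27.

step 7, acc = -27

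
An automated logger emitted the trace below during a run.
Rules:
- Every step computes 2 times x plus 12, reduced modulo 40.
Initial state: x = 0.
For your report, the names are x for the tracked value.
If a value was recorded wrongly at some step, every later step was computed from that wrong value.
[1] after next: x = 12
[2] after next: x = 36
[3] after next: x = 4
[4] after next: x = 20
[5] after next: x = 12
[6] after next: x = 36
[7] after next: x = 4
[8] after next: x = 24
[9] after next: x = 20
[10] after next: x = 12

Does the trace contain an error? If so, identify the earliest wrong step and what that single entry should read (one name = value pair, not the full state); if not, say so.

step 8, x = 20

Recomputing the run from the initial state:
step 1: x = 12
step 2: x = 36
step 3: x = 4
step 4: x = 20
step 5: x = 12
step 6: x = 36
step 7: x = 4
step 8: x = 20
step 9: x = 12
step 10: x = 36
The first disagreement with the trace is at step 8, where the value should be x = 20.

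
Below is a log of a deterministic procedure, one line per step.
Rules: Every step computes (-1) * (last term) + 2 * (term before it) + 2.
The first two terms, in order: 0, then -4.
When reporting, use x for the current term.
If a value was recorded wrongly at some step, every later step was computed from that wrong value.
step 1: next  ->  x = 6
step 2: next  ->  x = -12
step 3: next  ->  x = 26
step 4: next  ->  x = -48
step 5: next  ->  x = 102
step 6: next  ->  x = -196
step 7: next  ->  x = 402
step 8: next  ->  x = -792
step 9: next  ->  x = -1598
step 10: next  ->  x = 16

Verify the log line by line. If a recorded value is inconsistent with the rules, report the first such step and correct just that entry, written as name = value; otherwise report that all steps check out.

step 9, x = 1598

Step 1: x = -1*(-4) + (2)*(0) + (2) = 6 — consistent with the log.
Step 2: x = -1*(6) + (2)*(-4) + (2) = -12 — in agreement.
Step 3: x = -1*(-12) + (2)*(6) + (2) = 26 — checks out.
Step 4: x = -1*(26) + (2)*(-12) + (2) = -48 — agrees with the log.
Step 5: x = -1*(-48) + (2)*(26) + (2) = 102 — same as recorded.
Step 6: x = -1*(102) + (2)*(-48) + (2) = -196 — agrees with the log.
Step 7: x = -1*(-196) + (2)*(102) + (2) = 402 — matches.
Step 8: x = -1*(402) + (2)*(-196) + (2) = -792 — consistent with the log.
Step 9: x = -1*(-792) + (2)*(402) + (2) = 1598 — first mismatch against the log.
The earliest wrong entry is at step 9: it should read x = 1598.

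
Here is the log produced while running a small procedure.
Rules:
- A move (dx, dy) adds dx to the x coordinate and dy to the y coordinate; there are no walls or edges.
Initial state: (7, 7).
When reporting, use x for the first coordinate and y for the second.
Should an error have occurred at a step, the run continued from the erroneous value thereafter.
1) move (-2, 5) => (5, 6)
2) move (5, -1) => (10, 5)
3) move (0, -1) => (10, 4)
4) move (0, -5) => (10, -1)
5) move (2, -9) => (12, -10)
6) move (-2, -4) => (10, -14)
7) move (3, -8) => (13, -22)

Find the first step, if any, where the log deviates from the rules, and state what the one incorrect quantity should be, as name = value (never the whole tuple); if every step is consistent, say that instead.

step 1, y = 12

step 1: x = 7 + (-2) = 5, y = 7 + (5) = 12 -> the log has a different value
First incorrect step: 1; the correct value is y = 12.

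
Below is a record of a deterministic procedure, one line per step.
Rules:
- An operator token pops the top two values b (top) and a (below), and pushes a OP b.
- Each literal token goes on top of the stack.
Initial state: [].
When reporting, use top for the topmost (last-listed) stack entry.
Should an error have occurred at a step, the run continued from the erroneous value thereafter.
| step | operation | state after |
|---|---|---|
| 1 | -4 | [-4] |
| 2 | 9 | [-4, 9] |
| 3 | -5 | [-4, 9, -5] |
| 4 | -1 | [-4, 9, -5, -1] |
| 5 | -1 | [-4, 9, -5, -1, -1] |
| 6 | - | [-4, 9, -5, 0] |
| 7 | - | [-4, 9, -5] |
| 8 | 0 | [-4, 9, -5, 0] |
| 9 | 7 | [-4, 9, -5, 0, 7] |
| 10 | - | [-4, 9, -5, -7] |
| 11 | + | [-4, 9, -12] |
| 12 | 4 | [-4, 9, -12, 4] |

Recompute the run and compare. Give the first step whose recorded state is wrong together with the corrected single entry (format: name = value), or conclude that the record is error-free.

no error

Recomputing the run from the initial state:
step 1: [-4]
step 2: [-4, 9]
step 3: [-4, 9, -5]
step 4: [-4, 9, -5, -1]
step 5: [-4, 9, -5, -1, -1]
step 6: [-4, 9, -5, 0]
step 7: [-4, 9, -5]
step 8: [-4, 9, -5, 0]
step 9: [-4, 9, -5, 0, 7]
step 10: [-4, 9, -5, -7]
step 11: [-4, 9, -12]
step 12: [-4, 9, -12, 4]
This matches the record at every step.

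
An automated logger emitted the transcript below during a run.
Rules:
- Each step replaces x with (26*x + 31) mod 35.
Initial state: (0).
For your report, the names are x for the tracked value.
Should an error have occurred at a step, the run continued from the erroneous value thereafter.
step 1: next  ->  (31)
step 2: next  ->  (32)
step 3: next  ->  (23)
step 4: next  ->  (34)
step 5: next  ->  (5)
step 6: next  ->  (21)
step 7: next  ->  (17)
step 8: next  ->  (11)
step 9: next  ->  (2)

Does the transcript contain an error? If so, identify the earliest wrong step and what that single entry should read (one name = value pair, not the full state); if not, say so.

step 8, x = 18

1. x = (26*0 + 31) mod 35 = 31 (confirmed correct)
2. x = (26*31 + 31) mod 35 = 32 (no discrepancy)
3. x = (26*32 + 31) mod 35 = 23 (agrees with the transcript)
4. x = (26*23 + 31) mod 35 = 34 (matches)
5. x = (26*34 + 31) mod 35 = 5 (no discrepancy)
6. x = (26*5 + 31) mod 35 = 21 (verified)
7. x = (26*21 + 31) mod 35 = 17 (exactly as logged)
8. x = (26*17 + 31) mod 35 = 18 (the transcript disagrees here)
So the first discrepancy is step 8, where the right value is x = 18.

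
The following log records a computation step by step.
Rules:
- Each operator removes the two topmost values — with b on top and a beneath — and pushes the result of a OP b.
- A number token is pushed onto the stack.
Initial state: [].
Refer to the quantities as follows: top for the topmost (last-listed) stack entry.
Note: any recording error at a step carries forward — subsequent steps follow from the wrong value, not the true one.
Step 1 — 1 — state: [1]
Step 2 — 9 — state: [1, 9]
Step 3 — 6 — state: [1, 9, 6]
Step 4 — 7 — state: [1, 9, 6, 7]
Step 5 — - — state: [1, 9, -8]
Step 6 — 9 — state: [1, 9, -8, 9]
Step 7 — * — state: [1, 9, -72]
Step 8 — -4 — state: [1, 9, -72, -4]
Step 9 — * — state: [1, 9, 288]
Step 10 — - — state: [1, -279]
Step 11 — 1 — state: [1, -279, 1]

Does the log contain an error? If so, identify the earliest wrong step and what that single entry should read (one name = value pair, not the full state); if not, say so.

step 5, top = -1

step 1: push 1: top = 1 -> same as recorded
step 2: push 9: top = 9 -> verified
step 3: push 6: top = 6 -> in agreement
step 4: push 7: top = 7 -> same as recorded
step 5: 6 - 7 = -1 -> the log disagrees here
The earliest wrong entry is at step 5: it should read top = -1.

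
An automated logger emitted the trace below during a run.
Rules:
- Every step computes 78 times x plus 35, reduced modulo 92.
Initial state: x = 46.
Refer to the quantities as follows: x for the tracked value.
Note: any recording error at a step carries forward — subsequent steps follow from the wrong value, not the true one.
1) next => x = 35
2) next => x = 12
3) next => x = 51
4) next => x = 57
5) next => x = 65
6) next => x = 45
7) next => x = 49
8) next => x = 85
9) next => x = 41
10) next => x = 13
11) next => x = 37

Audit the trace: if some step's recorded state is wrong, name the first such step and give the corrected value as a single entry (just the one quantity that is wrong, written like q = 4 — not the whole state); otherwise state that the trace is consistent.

step 2, x = 5

Step 1: x = (78*46 + 35) mod 92 = 35 — exactly as logged.
Step 2: x = (78*35 + 35) mod 92 = 5 — the entry is off here.
So the first discrepancy is step 2, where the right value is x = 5.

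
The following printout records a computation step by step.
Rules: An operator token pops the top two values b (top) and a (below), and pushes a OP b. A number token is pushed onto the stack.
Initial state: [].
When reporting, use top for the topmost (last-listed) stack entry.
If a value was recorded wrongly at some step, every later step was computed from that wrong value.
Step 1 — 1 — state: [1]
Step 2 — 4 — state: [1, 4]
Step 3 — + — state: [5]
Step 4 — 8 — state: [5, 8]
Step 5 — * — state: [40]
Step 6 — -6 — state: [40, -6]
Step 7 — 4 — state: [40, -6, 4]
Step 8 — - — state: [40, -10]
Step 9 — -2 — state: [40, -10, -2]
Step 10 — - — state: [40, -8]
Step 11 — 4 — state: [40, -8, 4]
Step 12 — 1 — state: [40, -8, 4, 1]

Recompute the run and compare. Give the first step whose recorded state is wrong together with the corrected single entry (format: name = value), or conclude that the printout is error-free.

no error

Step 1: push 1: top = 1 — consistent with the printout.
Step 2: push 4: top = 4 — in agreement.
Step 3: 1 + 4 = 5 — consistent with the printout.
Step 4: push 8: top = 8 — in agreement.
Step 5: 5 * 8 = 40 — confirmed correct.
Step 6: push -6: top = -6 — exactly as logged.
Step 7: push 4: top = 4 — verified.
Step 8: -6 - 4 = -10 — verified.
Step 9: push -2: top = -2 — confirmed correct.
Step 10: -10 - -2 = -8 — exactly as logged.
Step 11: push 4: top = 4 — same as recorded.
Step 12: push 1: top = 1 — consistent with the printout.
The recomputation confirms every line.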